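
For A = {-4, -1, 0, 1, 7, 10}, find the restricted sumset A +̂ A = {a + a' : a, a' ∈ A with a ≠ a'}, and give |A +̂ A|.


Restricted sumset: A +̂ A = {a + a' : a ∈ A, a' ∈ A, a ≠ a'}.
Equivalently, take A + A and drop any sum 2a that is achievable ONLY as a + a for a ∈ A (i.e. sums representable only with equal summands).
Enumerate pairs (a, a') with a < a' (symmetric, so each unordered pair gives one sum; this covers all a ≠ a'):
  -4 + -1 = -5
  -4 + 0 = -4
  -4 + 1 = -3
  -4 + 7 = 3
  -4 + 10 = 6
  -1 + 0 = -1
  -1 + 1 = 0
  -1 + 7 = 6
  -1 + 10 = 9
  0 + 1 = 1
  0 + 7 = 7
  0 + 10 = 10
  1 + 7 = 8
  1 + 10 = 11
  7 + 10 = 17
Collected distinct sums: {-5, -4, -3, -1, 0, 1, 3, 6, 7, 8, 9, 10, 11, 17}
|A +̂ A| = 14
(Reference bound: |A +̂ A| ≥ 2|A| - 3 for |A| ≥ 2, with |A| = 6 giving ≥ 9.)

|A +̂ A| = 14


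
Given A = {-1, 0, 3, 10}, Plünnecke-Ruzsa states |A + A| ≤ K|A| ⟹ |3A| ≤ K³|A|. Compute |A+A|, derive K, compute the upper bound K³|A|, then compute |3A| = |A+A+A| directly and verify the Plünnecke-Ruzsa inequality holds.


|A| = 4.
Step 1: Compute A + A by enumerating all 16 pairs.
A + A = {-2, -1, 0, 2, 3, 6, 9, 10, 13, 20}, so |A + A| = 10.
Step 2: Doubling constant K = |A + A|/|A| = 10/4 = 10/4 ≈ 2.5000.
Step 3: Plünnecke-Ruzsa gives |3A| ≤ K³·|A| = (2.5000)³ · 4 ≈ 62.5000.
Step 4: Compute 3A = A + A + A directly by enumerating all triples (a,b,c) ∈ A³; |3A| = 19.
Step 5: Check 19 ≤ 62.5000? Yes ✓.

K = 10/4, Plünnecke-Ruzsa bound K³|A| ≈ 62.5000, |3A| = 19, inequality holds.


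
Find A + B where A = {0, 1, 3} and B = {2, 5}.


A + B = {a + b : a ∈ A, b ∈ B}.
Enumerate all |A|·|B| = 3·2 = 6 pairs (a, b) and collect distinct sums.
a = 0: 0+2=2, 0+5=5
a = 1: 1+2=3, 1+5=6
a = 3: 3+2=5, 3+5=8
Collecting distinct sums: A + B = {2, 3, 5, 6, 8}
|A + B| = 5

A + B = {2, 3, 5, 6, 8}


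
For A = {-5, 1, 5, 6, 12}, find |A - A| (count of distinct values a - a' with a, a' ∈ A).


A - A = {a - a' : a, a' ∈ A}; |A| = 5.
Bounds: 2|A|-1 ≤ |A - A| ≤ |A|² - |A| + 1, i.e. 9 ≤ |A - A| ≤ 21.
Note: 0 ∈ A - A always (from a - a). The set is symmetric: if d ∈ A - A then -d ∈ A - A.
Enumerate nonzero differences d = a - a' with a > a' (then include -d):
Positive differences: {1, 4, 5, 6, 7, 10, 11, 17}
Full difference set: {0} ∪ (positive diffs) ∪ (negative diffs).
|A - A| = 1 + 2·8 = 17 (matches direct enumeration: 17).

|A - A| = 17


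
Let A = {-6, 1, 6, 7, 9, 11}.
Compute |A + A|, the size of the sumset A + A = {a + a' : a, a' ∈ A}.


A + A = {a + a' : a, a' ∈ A}; |A| = 6.
General bounds: 2|A| - 1 ≤ |A + A| ≤ |A|(|A|+1)/2, i.e. 11 ≤ |A + A| ≤ 21.
Lower bound 2|A|-1 is attained iff A is an arithmetic progression.
Enumerate sums a + a' for a ≤ a' (symmetric, so this suffices):
a = -6: -6+-6=-12, -6+1=-5, -6+6=0, -6+7=1, -6+9=3, -6+11=5
a = 1: 1+1=2, 1+6=7, 1+7=8, 1+9=10, 1+11=12
a = 6: 6+6=12, 6+7=13, 6+9=15, 6+11=17
a = 7: 7+7=14, 7+9=16, 7+11=18
a = 9: 9+9=18, 9+11=20
a = 11: 11+11=22
Distinct sums: {-12, -5, 0, 1, 2, 3, 5, 7, 8, 10, 12, 13, 14, 15, 16, 17, 18, 20, 22}
|A + A| = 19

|A + A| = 19


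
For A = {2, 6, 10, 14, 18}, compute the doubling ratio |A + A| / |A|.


|A| = 5.
Compute A + A by enumerating all 25 pairs.
A + A = {4, 8, 12, 16, 20, 24, 28, 32, 36}, so |A + A| = 9.
K = |A + A| / |A| = 9/5 (already in lowest terms) ≈ 1.8000.
Reference: AP of size 5 gives K = 9/5 ≈ 1.8000; a fully generic set of size 5 gives K ≈ 3.0000.

|A| = 5, |A + A| = 9, K = 9/5.


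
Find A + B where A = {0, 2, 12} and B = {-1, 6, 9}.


A + B = {a + b : a ∈ A, b ∈ B}.
Enumerate all |A|·|B| = 3·3 = 9 pairs (a, b) and collect distinct sums.
a = 0: 0+-1=-1, 0+6=6, 0+9=9
a = 2: 2+-1=1, 2+6=8, 2+9=11
a = 12: 12+-1=11, 12+6=18, 12+9=21
Collecting distinct sums: A + B = {-1, 1, 6, 8, 9, 11, 18, 21}
|A + B| = 8

A + B = {-1, 1, 6, 8, 9, 11, 18, 21}


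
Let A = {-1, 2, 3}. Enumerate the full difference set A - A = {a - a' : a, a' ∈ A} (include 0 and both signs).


A - A = {a - a' : a, a' ∈ A}.
Compute a - a' for each ordered pair (a, a'):
a = -1: -1--1=0, -1-2=-3, -1-3=-4
a = 2: 2--1=3, 2-2=0, 2-3=-1
a = 3: 3--1=4, 3-2=1, 3-3=0
Collecting distinct values (and noting 0 appears from a-a):
A - A = {-4, -3, -1, 0, 1, 3, 4}
|A - A| = 7

A - A = {-4, -3, -1, 0, 1, 3, 4}


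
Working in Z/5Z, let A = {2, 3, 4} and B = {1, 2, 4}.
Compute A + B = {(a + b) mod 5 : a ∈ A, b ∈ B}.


Work in Z/5Z: reduce every sum a + b modulo 5.
Enumerate all 9 pairs:
a = 2: 2+1=3, 2+2=4, 2+4=1
a = 3: 3+1=4, 3+2=0, 3+4=2
a = 4: 4+1=0, 4+2=1, 4+4=3
Distinct residues collected: {0, 1, 2, 3, 4}
|A + B| = 5 (out of 5 total residues).

A + B = {0, 1, 2, 3, 4}


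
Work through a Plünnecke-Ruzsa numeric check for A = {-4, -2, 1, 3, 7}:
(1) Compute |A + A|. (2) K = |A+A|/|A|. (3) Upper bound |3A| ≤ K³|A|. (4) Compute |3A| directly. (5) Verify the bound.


|A| = 5.
Step 1: Compute A + A by enumerating all 25 pairs.
A + A = {-8, -6, -4, -3, -1, 1, 2, 3, 4, 5, 6, 8, 10, 14}, so |A + A| = 14.
Step 2: Doubling constant K = |A + A|/|A| = 14/5 = 14/5 ≈ 2.8000.
Step 3: Plünnecke-Ruzsa gives |3A| ≤ K³·|A| = (2.8000)³ · 5 ≈ 109.7600.
Step 4: Compute 3A = A + A + A directly by enumerating all triples (a,b,c) ∈ A³; |3A| = 26.
Step 5: Check 26 ≤ 109.7600? Yes ✓.

K = 14/5, Plünnecke-Ruzsa bound K³|A| ≈ 109.7600, |3A| = 26, inequality holds.


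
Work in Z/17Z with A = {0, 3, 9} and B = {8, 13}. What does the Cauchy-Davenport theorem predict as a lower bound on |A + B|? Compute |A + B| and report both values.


Cauchy-Davenport: |A + B| ≥ min(p, |A| + |B| - 1) for A, B nonempty in Z/pZ.
|A| = 3, |B| = 2, p = 17.
CD lower bound = min(17, 3 + 2 - 1) = min(17, 4) = 4.
Compute A + B mod 17 directly:
a = 0: 0+8=8, 0+13=13
a = 3: 3+8=11, 3+13=16
a = 9: 9+8=0, 9+13=5
A + B = {0, 5, 8, 11, 13, 16}, so |A + B| = 6.
Verify: 6 ≥ 4? Yes ✓.

CD lower bound = 4, actual |A + B| = 6.


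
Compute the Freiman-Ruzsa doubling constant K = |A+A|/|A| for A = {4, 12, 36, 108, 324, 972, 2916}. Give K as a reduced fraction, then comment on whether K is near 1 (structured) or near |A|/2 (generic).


|A| = 7.
Compute A + A by enumerating all 49 pairs.
A + A = {8, 16, 24, 40, 48, 72, 112, 120, 144, 216, 328, 336, 360, 432, 648, 976, 984, 1008, 1080, 1296, 1944, 2920, 2928, 2952, 3024, 3240, 3888, 5832}, so |A + A| = 28.
K = |A + A| / |A| = 28/7 = 4/1 ≈ 4.0000.
Reference: AP of size 7 gives K = 13/7 ≈ 1.8571; a fully generic set of size 7 gives K ≈ 4.0000.

|A| = 7, |A + A| = 28, K = 28/7 = 4/1.


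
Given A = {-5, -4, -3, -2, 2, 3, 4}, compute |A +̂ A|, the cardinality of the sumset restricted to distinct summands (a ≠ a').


Restricted sumset: A +̂ A = {a + a' : a ∈ A, a' ∈ A, a ≠ a'}.
Equivalently, take A + A and drop any sum 2a that is achievable ONLY as a + a for a ∈ A (i.e. sums representable only with equal summands).
Enumerate pairs (a, a') with a < a' (symmetric, so each unordered pair gives one sum; this covers all a ≠ a'):
  -5 + -4 = -9
  -5 + -3 = -8
  -5 + -2 = -7
  -5 + 2 = -3
  -5 + 3 = -2
  -5 + 4 = -1
  -4 + -3 = -7
  -4 + -2 = -6
  -4 + 2 = -2
  -4 + 3 = -1
  -4 + 4 = 0
  -3 + -2 = -5
  -3 + 2 = -1
  -3 + 3 = 0
  -3 + 4 = 1
  -2 + 2 = 0
  -2 + 3 = 1
  -2 + 4 = 2
  2 + 3 = 5
  2 + 4 = 6
  3 + 4 = 7
Collected distinct sums: {-9, -8, -7, -6, -5, -3, -2, -1, 0, 1, 2, 5, 6, 7}
|A +̂ A| = 14
(Reference bound: |A +̂ A| ≥ 2|A| - 3 for |A| ≥ 2, with |A| = 7 giving ≥ 11.)

|A +̂ A| = 14


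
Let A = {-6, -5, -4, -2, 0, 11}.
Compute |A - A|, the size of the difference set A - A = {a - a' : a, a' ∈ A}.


A - A = {a - a' : a, a' ∈ A}; |A| = 6.
Bounds: 2|A|-1 ≤ |A - A| ≤ |A|² - |A| + 1, i.e. 11 ≤ |A - A| ≤ 31.
Note: 0 ∈ A - A always (from a - a). The set is symmetric: if d ∈ A - A then -d ∈ A - A.
Enumerate nonzero differences d = a - a' with a > a' (then include -d):
Positive differences: {1, 2, 3, 4, 5, 6, 11, 13, 15, 16, 17}
Full difference set: {0} ∪ (positive diffs) ∪ (negative diffs).
|A - A| = 1 + 2·11 = 23 (matches direct enumeration: 23).

|A - A| = 23


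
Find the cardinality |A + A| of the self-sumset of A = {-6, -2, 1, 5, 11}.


A + A = {a + a' : a, a' ∈ A}; |A| = 5.
General bounds: 2|A| - 1 ≤ |A + A| ≤ |A|(|A|+1)/2, i.e. 9 ≤ |A + A| ≤ 15.
Lower bound 2|A|-1 is attained iff A is an arithmetic progression.
Enumerate sums a + a' for a ≤ a' (symmetric, so this suffices):
a = -6: -6+-6=-12, -6+-2=-8, -6+1=-5, -6+5=-1, -6+11=5
a = -2: -2+-2=-4, -2+1=-1, -2+5=3, -2+11=9
a = 1: 1+1=2, 1+5=6, 1+11=12
a = 5: 5+5=10, 5+11=16
a = 11: 11+11=22
Distinct sums: {-12, -8, -5, -4, -1, 2, 3, 5, 6, 9, 10, 12, 16, 22}
|A + A| = 14

|A + A| = 14


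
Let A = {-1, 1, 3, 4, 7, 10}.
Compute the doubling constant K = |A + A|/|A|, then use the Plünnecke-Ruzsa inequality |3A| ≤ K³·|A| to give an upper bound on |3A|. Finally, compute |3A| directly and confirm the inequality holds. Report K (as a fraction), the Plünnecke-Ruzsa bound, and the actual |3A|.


|A| = 6.
Step 1: Compute A + A by enumerating all 36 pairs.
A + A = {-2, 0, 2, 3, 4, 5, 6, 7, 8, 9, 10, 11, 13, 14, 17, 20}, so |A + A| = 16.
Step 2: Doubling constant K = |A + A|/|A| = 16/6 = 16/6 ≈ 2.6667.
Step 3: Plünnecke-Ruzsa gives |3A| ≤ K³·|A| = (2.6667)³ · 6 ≈ 113.7778.
Step 4: Compute 3A = A + A + A directly by enumerating all triples (a,b,c) ∈ A³; |3A| = 27.
Step 5: Check 27 ≤ 113.7778? Yes ✓.

K = 16/6, Plünnecke-Ruzsa bound K³|A| ≈ 113.7778, |3A| = 27, inequality holds.


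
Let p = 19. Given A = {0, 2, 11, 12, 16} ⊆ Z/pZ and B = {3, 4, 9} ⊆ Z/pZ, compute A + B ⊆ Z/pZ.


Work in Z/19Z: reduce every sum a + b modulo 19.
Enumerate all 15 pairs:
a = 0: 0+3=3, 0+4=4, 0+9=9
a = 2: 2+3=5, 2+4=6, 2+9=11
a = 11: 11+3=14, 11+4=15, 11+9=1
a = 12: 12+3=15, 12+4=16, 12+9=2
a = 16: 16+3=0, 16+4=1, 16+9=6
Distinct residues collected: {0, 1, 2, 3, 4, 5, 6, 9, 11, 14, 15, 16}
|A + B| = 12 (out of 19 total residues).

A + B = {0, 1, 2, 3, 4, 5, 6, 9, 11, 14, 15, 16}


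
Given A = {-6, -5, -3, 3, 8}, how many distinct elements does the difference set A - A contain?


A - A = {a - a' : a, a' ∈ A}; |A| = 5.
Bounds: 2|A|-1 ≤ |A - A| ≤ |A|² - |A| + 1, i.e. 9 ≤ |A - A| ≤ 21.
Note: 0 ∈ A - A always (from a - a). The set is symmetric: if d ∈ A - A then -d ∈ A - A.
Enumerate nonzero differences d = a - a' with a > a' (then include -d):
Positive differences: {1, 2, 3, 5, 6, 8, 9, 11, 13, 14}
Full difference set: {0} ∪ (positive diffs) ∪ (negative diffs).
|A - A| = 1 + 2·10 = 21 (matches direct enumeration: 21).

|A - A| = 21


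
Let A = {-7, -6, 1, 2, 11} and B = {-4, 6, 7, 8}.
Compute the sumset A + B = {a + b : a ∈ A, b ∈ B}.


A + B = {a + b : a ∈ A, b ∈ B}.
Enumerate all |A|·|B| = 5·4 = 20 pairs (a, b) and collect distinct sums.
a = -7: -7+-4=-11, -7+6=-1, -7+7=0, -7+8=1
a = -6: -6+-4=-10, -6+6=0, -6+7=1, -6+8=2
a = 1: 1+-4=-3, 1+6=7, 1+7=8, 1+8=9
a = 2: 2+-4=-2, 2+6=8, 2+7=9, 2+8=10
a = 11: 11+-4=7, 11+6=17, 11+7=18, 11+8=19
Collecting distinct sums: A + B = {-11, -10, -3, -2, -1, 0, 1, 2, 7, 8, 9, 10, 17, 18, 19}
|A + B| = 15

A + B = {-11, -10, -3, -2, -1, 0, 1, 2, 7, 8, 9, 10, 17, 18, 19}


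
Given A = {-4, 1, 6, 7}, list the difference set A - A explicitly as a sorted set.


A - A = {a - a' : a, a' ∈ A}.
Compute a - a' for each ordered pair (a, a'):
a = -4: -4--4=0, -4-1=-5, -4-6=-10, -4-7=-11
a = 1: 1--4=5, 1-1=0, 1-6=-5, 1-7=-6
a = 6: 6--4=10, 6-1=5, 6-6=0, 6-7=-1
a = 7: 7--4=11, 7-1=6, 7-6=1, 7-7=0
Collecting distinct values (and noting 0 appears from a-a):
A - A = {-11, -10, -6, -5, -1, 0, 1, 5, 6, 10, 11}
|A - A| = 11

A - A = {-11, -10, -6, -5, -1, 0, 1, 5, 6, 10, 11}


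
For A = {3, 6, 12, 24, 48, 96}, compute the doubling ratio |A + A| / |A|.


|A| = 6.
Compute A + A by enumerating all 36 pairs.
A + A = {6, 9, 12, 15, 18, 24, 27, 30, 36, 48, 51, 54, 60, 72, 96, 99, 102, 108, 120, 144, 192}, so |A + A| = 21.
K = |A + A| / |A| = 21/6 = 7/2 ≈ 3.5000.
Reference: AP of size 6 gives K = 11/6 ≈ 1.8333; a fully generic set of size 6 gives K ≈ 3.5000.

|A| = 6, |A + A| = 21, K = 21/6 = 7/2.


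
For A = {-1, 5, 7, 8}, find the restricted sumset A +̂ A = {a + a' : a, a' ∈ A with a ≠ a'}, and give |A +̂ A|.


Restricted sumset: A +̂ A = {a + a' : a ∈ A, a' ∈ A, a ≠ a'}.
Equivalently, take A + A and drop any sum 2a that is achievable ONLY as a + a for a ∈ A (i.e. sums representable only with equal summands).
Enumerate pairs (a, a') with a < a' (symmetric, so each unordered pair gives one sum; this covers all a ≠ a'):
  -1 + 5 = 4
  -1 + 7 = 6
  -1 + 8 = 7
  5 + 7 = 12
  5 + 8 = 13
  7 + 8 = 15
Collected distinct sums: {4, 6, 7, 12, 13, 15}
|A +̂ A| = 6
(Reference bound: |A +̂ A| ≥ 2|A| - 3 for |A| ≥ 2, with |A| = 4 giving ≥ 5.)

|A +̂ A| = 6


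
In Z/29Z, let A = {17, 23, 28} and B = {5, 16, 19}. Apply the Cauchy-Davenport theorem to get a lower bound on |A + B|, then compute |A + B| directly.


Cauchy-Davenport: |A + B| ≥ min(p, |A| + |B| - 1) for A, B nonempty in Z/pZ.
|A| = 3, |B| = 3, p = 29.
CD lower bound = min(29, 3 + 3 - 1) = min(29, 5) = 5.
Compute A + B mod 29 directly:
a = 17: 17+5=22, 17+16=4, 17+19=7
a = 23: 23+5=28, 23+16=10, 23+19=13
a = 28: 28+5=4, 28+16=15, 28+19=18
A + B = {4, 7, 10, 13, 15, 18, 22, 28}, so |A + B| = 8.
Verify: 8 ≥ 5? Yes ✓.

CD lower bound = 5, actual |A + B| = 8.


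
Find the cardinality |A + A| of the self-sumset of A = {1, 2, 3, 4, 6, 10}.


A + A = {a + a' : a, a' ∈ A}; |A| = 6.
General bounds: 2|A| - 1 ≤ |A + A| ≤ |A|(|A|+1)/2, i.e. 11 ≤ |A + A| ≤ 21.
Lower bound 2|A|-1 is attained iff A is an arithmetic progression.
Enumerate sums a + a' for a ≤ a' (symmetric, so this suffices):
a = 1: 1+1=2, 1+2=3, 1+3=4, 1+4=5, 1+6=7, 1+10=11
a = 2: 2+2=4, 2+3=5, 2+4=6, 2+6=8, 2+10=12
a = 3: 3+3=6, 3+4=7, 3+6=9, 3+10=13
a = 4: 4+4=8, 4+6=10, 4+10=14
a = 6: 6+6=12, 6+10=16
a = 10: 10+10=20
Distinct sums: {2, 3, 4, 5, 6, 7, 8, 9, 10, 11, 12, 13, 14, 16, 20}
|A + A| = 15

|A + A| = 15


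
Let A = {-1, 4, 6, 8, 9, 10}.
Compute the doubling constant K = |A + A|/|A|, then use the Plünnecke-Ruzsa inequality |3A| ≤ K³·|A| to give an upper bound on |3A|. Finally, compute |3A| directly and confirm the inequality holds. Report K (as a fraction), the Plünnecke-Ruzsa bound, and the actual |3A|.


|A| = 6.
Step 1: Compute A + A by enumerating all 36 pairs.
A + A = {-2, 3, 5, 7, 8, 9, 10, 12, 13, 14, 15, 16, 17, 18, 19, 20}, so |A + A| = 16.
Step 2: Doubling constant K = |A + A|/|A| = 16/6 = 16/6 ≈ 2.6667.
Step 3: Plünnecke-Ruzsa gives |3A| ≤ K³·|A| = (2.6667)³ · 6 ≈ 113.7778.
Step 4: Compute 3A = A + A + A directly by enumerating all triples (a,b,c) ∈ A³; |3A| = 27.
Step 5: Check 27 ≤ 113.7778? Yes ✓.

K = 16/6, Plünnecke-Ruzsa bound K³|A| ≈ 113.7778, |3A| = 27, inequality holds.


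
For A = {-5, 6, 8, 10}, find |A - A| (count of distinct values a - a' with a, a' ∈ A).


A - A = {a - a' : a, a' ∈ A}; |A| = 4.
Bounds: 2|A|-1 ≤ |A - A| ≤ |A|² - |A| + 1, i.e. 7 ≤ |A - A| ≤ 13.
Note: 0 ∈ A - A always (from a - a). The set is symmetric: if d ∈ A - A then -d ∈ A - A.
Enumerate nonzero differences d = a - a' with a > a' (then include -d):
Positive differences: {2, 4, 11, 13, 15}
Full difference set: {0} ∪ (positive diffs) ∪ (negative diffs).
|A - A| = 1 + 2·5 = 11 (matches direct enumeration: 11).

|A - A| = 11


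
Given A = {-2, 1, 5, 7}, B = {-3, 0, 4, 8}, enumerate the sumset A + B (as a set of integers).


A + B = {a + b : a ∈ A, b ∈ B}.
Enumerate all |A|·|B| = 4·4 = 16 pairs (a, b) and collect distinct sums.
a = -2: -2+-3=-5, -2+0=-2, -2+4=2, -2+8=6
a = 1: 1+-3=-2, 1+0=1, 1+4=5, 1+8=9
a = 5: 5+-3=2, 5+0=5, 5+4=9, 5+8=13
a = 7: 7+-3=4, 7+0=7, 7+4=11, 7+8=15
Collecting distinct sums: A + B = {-5, -2, 1, 2, 4, 5, 6, 7, 9, 11, 13, 15}
|A + B| = 12

A + B = {-5, -2, 1, 2, 4, 5, 6, 7, 9, 11, 13, 15}


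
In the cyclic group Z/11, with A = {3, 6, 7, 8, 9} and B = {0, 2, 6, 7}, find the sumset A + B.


Work in Z/11Z: reduce every sum a + b modulo 11.
Enumerate all 20 pairs:
a = 3: 3+0=3, 3+2=5, 3+6=9, 3+7=10
a = 6: 6+0=6, 6+2=8, 6+6=1, 6+7=2
a = 7: 7+0=7, 7+2=9, 7+6=2, 7+7=3
a = 8: 8+0=8, 8+2=10, 8+6=3, 8+7=4
a = 9: 9+0=9, 9+2=0, 9+6=4, 9+7=5
Distinct residues collected: {0, 1, 2, 3, 4, 5, 6, 7, 8, 9, 10}
|A + B| = 11 (out of 11 total residues).

A + B = {0, 1, 2, 3, 4, 5, 6, 7, 8, 9, 10}


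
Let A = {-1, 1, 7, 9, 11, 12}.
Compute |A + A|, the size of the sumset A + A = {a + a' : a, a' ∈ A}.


A + A = {a + a' : a, a' ∈ A}; |A| = 6.
General bounds: 2|A| - 1 ≤ |A + A| ≤ |A|(|A|+1)/2, i.e. 11 ≤ |A + A| ≤ 21.
Lower bound 2|A|-1 is attained iff A is an arithmetic progression.
Enumerate sums a + a' for a ≤ a' (symmetric, so this suffices):
a = -1: -1+-1=-2, -1+1=0, -1+7=6, -1+9=8, -1+11=10, -1+12=11
a = 1: 1+1=2, 1+7=8, 1+9=10, 1+11=12, 1+12=13
a = 7: 7+7=14, 7+9=16, 7+11=18, 7+12=19
a = 9: 9+9=18, 9+11=20, 9+12=21
a = 11: 11+11=22, 11+12=23
a = 12: 12+12=24
Distinct sums: {-2, 0, 2, 6, 8, 10, 11, 12, 13, 14, 16, 18, 19, 20, 21, 22, 23, 24}
|A + A| = 18

|A + A| = 18


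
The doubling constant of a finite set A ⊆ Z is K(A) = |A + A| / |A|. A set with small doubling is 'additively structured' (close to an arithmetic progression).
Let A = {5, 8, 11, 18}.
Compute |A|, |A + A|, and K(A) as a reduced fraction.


|A| = 4.
Compute A + A by enumerating all 16 pairs.
A + A = {10, 13, 16, 19, 22, 23, 26, 29, 36}, so |A + A| = 9.
K = |A + A| / |A| = 9/4 (already in lowest terms) ≈ 2.2500.
Reference: AP of size 4 gives K = 7/4 ≈ 1.7500; a fully generic set of size 4 gives K ≈ 2.5000.

|A| = 4, |A + A| = 9, K = 9/4.


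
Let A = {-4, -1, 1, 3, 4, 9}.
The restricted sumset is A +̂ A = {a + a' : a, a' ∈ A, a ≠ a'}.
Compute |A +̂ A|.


Restricted sumset: A +̂ A = {a + a' : a ∈ A, a' ∈ A, a ≠ a'}.
Equivalently, take A + A and drop any sum 2a that is achievable ONLY as a + a for a ∈ A (i.e. sums representable only with equal summands).
Enumerate pairs (a, a') with a < a' (symmetric, so each unordered pair gives one sum; this covers all a ≠ a'):
  -4 + -1 = -5
  -4 + 1 = -3
  -4 + 3 = -1
  -4 + 4 = 0
  -4 + 9 = 5
  -1 + 1 = 0
  -1 + 3 = 2
  -1 + 4 = 3
  -1 + 9 = 8
  1 + 3 = 4
  1 + 4 = 5
  1 + 9 = 10
  3 + 4 = 7
  3 + 9 = 12
  4 + 9 = 13
Collected distinct sums: {-5, -3, -1, 0, 2, 3, 4, 5, 7, 8, 10, 12, 13}
|A +̂ A| = 13
(Reference bound: |A +̂ A| ≥ 2|A| - 3 for |A| ≥ 2, with |A| = 6 giving ≥ 9.)

|A +̂ A| = 13


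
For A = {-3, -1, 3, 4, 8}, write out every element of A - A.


A - A = {a - a' : a, a' ∈ A}.
Compute a - a' for each ordered pair (a, a'):
a = -3: -3--3=0, -3--1=-2, -3-3=-6, -3-4=-7, -3-8=-11
a = -1: -1--3=2, -1--1=0, -1-3=-4, -1-4=-5, -1-8=-9
a = 3: 3--3=6, 3--1=4, 3-3=0, 3-4=-1, 3-8=-5
a = 4: 4--3=7, 4--1=5, 4-3=1, 4-4=0, 4-8=-4
a = 8: 8--3=11, 8--1=9, 8-3=5, 8-4=4, 8-8=0
Collecting distinct values (and noting 0 appears from a-a):
A - A = {-11, -9, -7, -6, -5, -4, -2, -1, 0, 1, 2, 4, 5, 6, 7, 9, 11}
|A - A| = 17

A - A = {-11, -9, -7, -6, -5, -4, -2, -1, 0, 1, 2, 4, 5, 6, 7, 9, 11}


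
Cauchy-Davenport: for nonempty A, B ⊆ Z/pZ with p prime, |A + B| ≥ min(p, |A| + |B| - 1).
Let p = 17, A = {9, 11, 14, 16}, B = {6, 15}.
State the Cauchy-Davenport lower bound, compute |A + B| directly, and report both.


Cauchy-Davenport: |A + B| ≥ min(p, |A| + |B| - 1) for A, B nonempty in Z/pZ.
|A| = 4, |B| = 2, p = 17.
CD lower bound = min(17, 4 + 2 - 1) = min(17, 5) = 5.
Compute A + B mod 17 directly:
a = 9: 9+6=15, 9+15=7
a = 11: 11+6=0, 11+15=9
a = 14: 14+6=3, 14+15=12
a = 16: 16+6=5, 16+15=14
A + B = {0, 3, 5, 7, 9, 12, 14, 15}, so |A + B| = 8.
Verify: 8 ≥ 5? Yes ✓.

CD lower bound = 5, actual |A + B| = 8.


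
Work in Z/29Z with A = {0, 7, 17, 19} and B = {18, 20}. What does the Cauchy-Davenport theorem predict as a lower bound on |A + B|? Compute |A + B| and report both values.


Cauchy-Davenport: |A + B| ≥ min(p, |A| + |B| - 1) for A, B nonempty in Z/pZ.
|A| = 4, |B| = 2, p = 29.
CD lower bound = min(29, 4 + 2 - 1) = min(29, 5) = 5.
Compute A + B mod 29 directly:
a = 0: 0+18=18, 0+20=20
a = 7: 7+18=25, 7+20=27
a = 17: 17+18=6, 17+20=8
a = 19: 19+18=8, 19+20=10
A + B = {6, 8, 10, 18, 20, 25, 27}, so |A + B| = 7.
Verify: 7 ≥ 5? Yes ✓.

CD lower bound = 5, actual |A + B| = 7.


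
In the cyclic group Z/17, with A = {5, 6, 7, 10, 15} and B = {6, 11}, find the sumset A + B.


Work in Z/17Z: reduce every sum a + b modulo 17.
Enumerate all 10 pairs:
a = 5: 5+6=11, 5+11=16
a = 6: 6+6=12, 6+11=0
a = 7: 7+6=13, 7+11=1
a = 10: 10+6=16, 10+11=4
a = 15: 15+6=4, 15+11=9
Distinct residues collected: {0, 1, 4, 9, 11, 12, 13, 16}
|A + B| = 8 (out of 17 total residues).

A + B = {0, 1, 4, 9, 11, 12, 13, 16}


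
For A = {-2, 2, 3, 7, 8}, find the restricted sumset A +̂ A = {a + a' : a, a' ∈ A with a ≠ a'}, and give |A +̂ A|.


Restricted sumset: A +̂ A = {a + a' : a ∈ A, a' ∈ A, a ≠ a'}.
Equivalently, take A + A and drop any sum 2a that is achievable ONLY as a + a for a ∈ A (i.e. sums representable only with equal summands).
Enumerate pairs (a, a') with a < a' (symmetric, so each unordered pair gives one sum; this covers all a ≠ a'):
  -2 + 2 = 0
  -2 + 3 = 1
  -2 + 7 = 5
  -2 + 8 = 6
  2 + 3 = 5
  2 + 7 = 9
  2 + 8 = 10
  3 + 7 = 10
  3 + 8 = 11
  7 + 8 = 15
Collected distinct sums: {0, 1, 5, 6, 9, 10, 11, 15}
|A +̂ A| = 8
(Reference bound: |A +̂ A| ≥ 2|A| - 3 for |A| ≥ 2, with |A| = 5 giving ≥ 7.)

|A +̂ A| = 8


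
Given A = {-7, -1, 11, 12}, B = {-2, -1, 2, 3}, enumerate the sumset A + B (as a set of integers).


A + B = {a + b : a ∈ A, b ∈ B}.
Enumerate all |A|·|B| = 4·4 = 16 pairs (a, b) and collect distinct sums.
a = -7: -7+-2=-9, -7+-1=-8, -7+2=-5, -7+3=-4
a = -1: -1+-2=-3, -1+-1=-2, -1+2=1, -1+3=2
a = 11: 11+-2=9, 11+-1=10, 11+2=13, 11+3=14
a = 12: 12+-2=10, 12+-1=11, 12+2=14, 12+3=15
Collecting distinct sums: A + B = {-9, -8, -5, -4, -3, -2, 1, 2, 9, 10, 11, 13, 14, 15}
|A + B| = 14

A + B = {-9, -8, -5, -4, -3, -2, 1, 2, 9, 10, 11, 13, 14, 15}


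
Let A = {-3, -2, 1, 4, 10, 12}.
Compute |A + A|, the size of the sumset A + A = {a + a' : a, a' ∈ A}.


A + A = {a + a' : a, a' ∈ A}; |A| = 6.
General bounds: 2|A| - 1 ≤ |A + A| ≤ |A|(|A|+1)/2, i.e. 11 ≤ |A + A| ≤ 21.
Lower bound 2|A|-1 is attained iff A is an arithmetic progression.
Enumerate sums a + a' for a ≤ a' (symmetric, so this suffices):
a = -3: -3+-3=-6, -3+-2=-5, -3+1=-2, -3+4=1, -3+10=7, -3+12=9
a = -2: -2+-2=-4, -2+1=-1, -2+4=2, -2+10=8, -2+12=10
a = 1: 1+1=2, 1+4=5, 1+10=11, 1+12=13
a = 4: 4+4=8, 4+10=14, 4+12=16
a = 10: 10+10=20, 10+12=22
a = 12: 12+12=24
Distinct sums: {-6, -5, -4, -2, -1, 1, 2, 5, 7, 8, 9, 10, 11, 13, 14, 16, 20, 22, 24}
|A + A| = 19

|A + A| = 19


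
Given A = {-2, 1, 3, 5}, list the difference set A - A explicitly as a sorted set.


A - A = {a - a' : a, a' ∈ A}.
Compute a - a' for each ordered pair (a, a'):
a = -2: -2--2=0, -2-1=-3, -2-3=-5, -2-5=-7
a = 1: 1--2=3, 1-1=0, 1-3=-2, 1-5=-4
a = 3: 3--2=5, 3-1=2, 3-3=0, 3-5=-2
a = 5: 5--2=7, 5-1=4, 5-3=2, 5-5=0
Collecting distinct values (and noting 0 appears from a-a):
A - A = {-7, -5, -4, -3, -2, 0, 2, 3, 4, 5, 7}
|A - A| = 11

A - A = {-7, -5, -4, -3, -2, 0, 2, 3, 4, 5, 7}


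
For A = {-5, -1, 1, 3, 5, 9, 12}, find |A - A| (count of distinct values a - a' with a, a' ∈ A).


A - A = {a - a' : a, a' ∈ A}; |A| = 7.
Bounds: 2|A|-1 ≤ |A - A| ≤ |A|² - |A| + 1, i.e. 13 ≤ |A - A| ≤ 43.
Note: 0 ∈ A - A always (from a - a). The set is symmetric: if d ∈ A - A then -d ∈ A - A.
Enumerate nonzero differences d = a - a' with a > a' (then include -d):
Positive differences: {2, 3, 4, 6, 7, 8, 9, 10, 11, 13, 14, 17}
Full difference set: {0} ∪ (positive diffs) ∪ (negative diffs).
|A - A| = 1 + 2·12 = 25 (matches direct enumeration: 25).

|A - A| = 25


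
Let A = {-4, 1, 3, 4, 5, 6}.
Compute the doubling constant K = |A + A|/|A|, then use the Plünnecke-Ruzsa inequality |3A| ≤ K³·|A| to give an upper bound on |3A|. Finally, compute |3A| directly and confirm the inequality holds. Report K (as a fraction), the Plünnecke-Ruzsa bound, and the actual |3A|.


|A| = 6.
Step 1: Compute A + A by enumerating all 36 pairs.
A + A = {-8, -3, -1, 0, 1, 2, 4, 5, 6, 7, 8, 9, 10, 11, 12}, so |A + A| = 15.
Step 2: Doubling constant K = |A + A|/|A| = 15/6 = 15/6 ≈ 2.5000.
Step 3: Plünnecke-Ruzsa gives |3A| ≤ K³·|A| = (2.5000)³ · 6 ≈ 93.7500.
Step 4: Compute 3A = A + A + A directly by enumerating all triples (a,b,c) ∈ A³; |3A| = 25.
Step 5: Check 25 ≤ 93.7500? Yes ✓.

K = 15/6, Plünnecke-Ruzsa bound K³|A| ≈ 93.7500, |3A| = 25, inequality holds.


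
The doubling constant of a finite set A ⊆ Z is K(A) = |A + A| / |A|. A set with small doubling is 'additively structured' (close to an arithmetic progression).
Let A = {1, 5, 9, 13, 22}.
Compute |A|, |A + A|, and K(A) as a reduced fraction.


|A| = 5.
Compute A + A by enumerating all 25 pairs.
A + A = {2, 6, 10, 14, 18, 22, 23, 26, 27, 31, 35, 44}, so |A + A| = 12.
K = |A + A| / |A| = 12/5 (already in lowest terms) ≈ 2.4000.
Reference: AP of size 5 gives K = 9/5 ≈ 1.8000; a fully generic set of size 5 gives K ≈ 3.0000.

|A| = 5, |A + A| = 12, K = 12/5.


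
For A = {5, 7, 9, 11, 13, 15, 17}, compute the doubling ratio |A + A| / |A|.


|A| = 7.
Compute A + A by enumerating all 49 pairs.
A + A = {10, 12, 14, 16, 18, 20, 22, 24, 26, 28, 30, 32, 34}, so |A + A| = 13.
K = |A + A| / |A| = 13/7 (already in lowest terms) ≈ 1.8571.
Reference: AP of size 7 gives K = 13/7 ≈ 1.8571; a fully generic set of size 7 gives K ≈ 4.0000.

|A| = 7, |A + A| = 13, K = 13/7.


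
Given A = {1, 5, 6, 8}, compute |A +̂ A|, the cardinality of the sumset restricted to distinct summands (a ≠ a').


Restricted sumset: A +̂ A = {a + a' : a ∈ A, a' ∈ A, a ≠ a'}.
Equivalently, take A + A and drop any sum 2a that is achievable ONLY as a + a for a ∈ A (i.e. sums representable only with equal summands).
Enumerate pairs (a, a') with a < a' (symmetric, so each unordered pair gives one sum; this covers all a ≠ a'):
  1 + 5 = 6
  1 + 6 = 7
  1 + 8 = 9
  5 + 6 = 11
  5 + 8 = 13
  6 + 8 = 14
Collected distinct sums: {6, 7, 9, 11, 13, 14}
|A +̂ A| = 6
(Reference bound: |A +̂ A| ≥ 2|A| - 3 for |A| ≥ 2, with |A| = 4 giving ≥ 5.)

|A +̂ A| = 6


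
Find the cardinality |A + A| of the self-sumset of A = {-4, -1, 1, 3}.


A + A = {a + a' : a, a' ∈ A}; |A| = 4.
General bounds: 2|A| - 1 ≤ |A + A| ≤ |A|(|A|+1)/2, i.e. 7 ≤ |A + A| ≤ 10.
Lower bound 2|A|-1 is attained iff A is an arithmetic progression.
Enumerate sums a + a' for a ≤ a' (symmetric, so this suffices):
a = -4: -4+-4=-8, -4+-1=-5, -4+1=-3, -4+3=-1
a = -1: -1+-1=-2, -1+1=0, -1+3=2
a = 1: 1+1=2, 1+3=4
a = 3: 3+3=6
Distinct sums: {-8, -5, -3, -2, -1, 0, 2, 4, 6}
|A + A| = 9

|A + A| = 9


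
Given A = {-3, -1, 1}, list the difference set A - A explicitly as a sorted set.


A - A = {a - a' : a, a' ∈ A}.
Compute a - a' for each ordered pair (a, a'):
a = -3: -3--3=0, -3--1=-2, -3-1=-4
a = -1: -1--3=2, -1--1=0, -1-1=-2
a = 1: 1--3=4, 1--1=2, 1-1=0
Collecting distinct values (and noting 0 appears from a-a):
A - A = {-4, -2, 0, 2, 4}
|A - A| = 5

A - A = {-4, -2, 0, 2, 4}


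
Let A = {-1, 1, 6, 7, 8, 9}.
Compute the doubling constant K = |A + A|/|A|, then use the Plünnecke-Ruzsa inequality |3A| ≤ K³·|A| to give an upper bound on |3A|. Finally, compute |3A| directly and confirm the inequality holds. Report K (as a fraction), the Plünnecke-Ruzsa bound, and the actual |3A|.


|A| = 6.
Step 1: Compute A + A by enumerating all 36 pairs.
A + A = {-2, 0, 2, 5, 6, 7, 8, 9, 10, 12, 13, 14, 15, 16, 17, 18}, so |A + A| = 16.
Step 2: Doubling constant K = |A + A|/|A| = 16/6 = 16/6 ≈ 2.6667.
Step 3: Plünnecke-Ruzsa gives |3A| ≤ K³·|A| = (2.6667)³ · 6 ≈ 113.7778.
Step 4: Compute 3A = A + A + A directly by enumerating all triples (a,b,c) ∈ A³; |3A| = 28.
Step 5: Check 28 ≤ 113.7778? Yes ✓.

K = 16/6, Plünnecke-Ruzsa bound K³|A| ≈ 113.7778, |3A| = 28, inequality holds.


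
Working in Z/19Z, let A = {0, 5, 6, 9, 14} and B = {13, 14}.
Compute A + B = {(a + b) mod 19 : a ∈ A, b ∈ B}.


Work in Z/19Z: reduce every sum a + b modulo 19.
Enumerate all 10 pairs:
a = 0: 0+13=13, 0+14=14
a = 5: 5+13=18, 5+14=0
a = 6: 6+13=0, 6+14=1
a = 9: 9+13=3, 9+14=4
a = 14: 14+13=8, 14+14=9
Distinct residues collected: {0, 1, 3, 4, 8, 9, 13, 14, 18}
|A + B| = 9 (out of 19 total residues).

A + B = {0, 1, 3, 4, 8, 9, 13, 14, 18}


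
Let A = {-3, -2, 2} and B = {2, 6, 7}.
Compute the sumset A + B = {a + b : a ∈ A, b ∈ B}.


A + B = {a + b : a ∈ A, b ∈ B}.
Enumerate all |A|·|B| = 3·3 = 9 pairs (a, b) and collect distinct sums.
a = -3: -3+2=-1, -3+6=3, -3+7=4
a = -2: -2+2=0, -2+6=4, -2+7=5
a = 2: 2+2=4, 2+6=8, 2+7=9
Collecting distinct sums: A + B = {-1, 0, 3, 4, 5, 8, 9}
|A + B| = 7

A + B = {-1, 0, 3, 4, 5, 8, 9}


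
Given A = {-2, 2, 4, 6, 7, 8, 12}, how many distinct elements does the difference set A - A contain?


A - A = {a - a' : a, a' ∈ A}; |A| = 7.
Bounds: 2|A|-1 ≤ |A - A| ≤ |A|² - |A| + 1, i.e. 13 ≤ |A - A| ≤ 43.
Note: 0 ∈ A - A always (from a - a). The set is symmetric: if d ∈ A - A then -d ∈ A - A.
Enumerate nonzero differences d = a - a' with a > a' (then include -d):
Positive differences: {1, 2, 3, 4, 5, 6, 8, 9, 10, 14}
Full difference set: {0} ∪ (positive diffs) ∪ (negative diffs).
|A - A| = 1 + 2·10 = 21 (matches direct enumeration: 21).

|A - A| = 21


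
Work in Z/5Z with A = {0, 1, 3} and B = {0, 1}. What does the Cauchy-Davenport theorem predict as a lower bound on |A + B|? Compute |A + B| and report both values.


Cauchy-Davenport: |A + B| ≥ min(p, |A| + |B| - 1) for A, B nonempty in Z/pZ.
|A| = 3, |B| = 2, p = 5.
CD lower bound = min(5, 3 + 2 - 1) = min(5, 4) = 4.
Compute A + B mod 5 directly:
a = 0: 0+0=0, 0+1=1
a = 1: 1+0=1, 1+1=2
a = 3: 3+0=3, 3+1=4
A + B = {0, 1, 2, 3, 4}, so |A + B| = 5.
Verify: 5 ≥ 4? Yes ✓.

CD lower bound = 4, actual |A + B| = 5.


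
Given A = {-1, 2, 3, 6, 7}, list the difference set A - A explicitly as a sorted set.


A - A = {a - a' : a, a' ∈ A}.
Compute a - a' for each ordered pair (a, a'):
a = -1: -1--1=0, -1-2=-3, -1-3=-4, -1-6=-7, -1-7=-8
a = 2: 2--1=3, 2-2=0, 2-3=-1, 2-6=-4, 2-7=-5
a = 3: 3--1=4, 3-2=1, 3-3=0, 3-6=-3, 3-7=-4
a = 6: 6--1=7, 6-2=4, 6-3=3, 6-6=0, 6-7=-1
a = 7: 7--1=8, 7-2=5, 7-3=4, 7-6=1, 7-7=0
Collecting distinct values (and noting 0 appears from a-a):
A - A = {-8, -7, -5, -4, -3, -1, 0, 1, 3, 4, 5, 7, 8}
|A - A| = 13

A - A = {-8, -7, -5, -4, -3, -1, 0, 1, 3, 4, 5, 7, 8}


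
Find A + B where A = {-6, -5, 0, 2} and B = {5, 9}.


A + B = {a + b : a ∈ A, b ∈ B}.
Enumerate all |A|·|B| = 4·2 = 8 pairs (a, b) and collect distinct sums.
a = -6: -6+5=-1, -6+9=3
a = -5: -5+5=0, -5+9=4
a = 0: 0+5=5, 0+9=9
a = 2: 2+5=7, 2+9=11
Collecting distinct sums: A + B = {-1, 0, 3, 4, 5, 7, 9, 11}
|A + B| = 8

A + B = {-1, 0, 3, 4, 5, 7, 9, 11}


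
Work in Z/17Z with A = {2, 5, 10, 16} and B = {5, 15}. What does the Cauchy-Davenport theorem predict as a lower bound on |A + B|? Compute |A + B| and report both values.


Cauchy-Davenport: |A + B| ≥ min(p, |A| + |B| - 1) for A, B nonempty in Z/pZ.
|A| = 4, |B| = 2, p = 17.
CD lower bound = min(17, 4 + 2 - 1) = min(17, 5) = 5.
Compute A + B mod 17 directly:
a = 2: 2+5=7, 2+15=0
a = 5: 5+5=10, 5+15=3
a = 10: 10+5=15, 10+15=8
a = 16: 16+5=4, 16+15=14
A + B = {0, 3, 4, 7, 8, 10, 14, 15}, so |A + B| = 8.
Verify: 8 ≥ 5? Yes ✓.

CD lower bound = 5, actual |A + B| = 8.


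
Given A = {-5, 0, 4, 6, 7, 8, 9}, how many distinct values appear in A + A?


A + A = {a + a' : a, a' ∈ A}; |A| = 7.
General bounds: 2|A| - 1 ≤ |A + A| ≤ |A|(|A|+1)/2, i.e. 13 ≤ |A + A| ≤ 28.
Lower bound 2|A|-1 is attained iff A is an arithmetic progression.
Enumerate sums a + a' for a ≤ a' (symmetric, so this suffices):
a = -5: -5+-5=-10, -5+0=-5, -5+4=-1, -5+6=1, -5+7=2, -5+8=3, -5+9=4
a = 0: 0+0=0, 0+4=4, 0+6=6, 0+7=7, 0+8=8, 0+9=9
a = 4: 4+4=8, 4+6=10, 4+7=11, 4+8=12, 4+9=13
a = 6: 6+6=12, 6+7=13, 6+8=14, 6+9=15
a = 7: 7+7=14, 7+8=15, 7+9=16
a = 8: 8+8=16, 8+9=17
a = 9: 9+9=18
Distinct sums: {-10, -5, -1, 0, 1, 2, 3, 4, 6, 7, 8, 9, 10, 11, 12, 13, 14, 15, 16, 17, 18}
|A + A| = 21

|A + A| = 21


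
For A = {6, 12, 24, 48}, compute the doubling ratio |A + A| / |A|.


|A| = 4.
Compute A + A by enumerating all 16 pairs.
A + A = {12, 18, 24, 30, 36, 48, 54, 60, 72, 96}, so |A + A| = 10.
K = |A + A| / |A| = 10/4 = 5/2 ≈ 2.5000.
Reference: AP of size 4 gives K = 7/4 ≈ 1.7500; a fully generic set of size 4 gives K ≈ 2.5000.

|A| = 4, |A + A| = 10, K = 10/4 = 5/2.


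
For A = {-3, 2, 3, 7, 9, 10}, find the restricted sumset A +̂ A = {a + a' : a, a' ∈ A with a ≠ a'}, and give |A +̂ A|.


Restricted sumset: A +̂ A = {a + a' : a ∈ A, a' ∈ A, a ≠ a'}.
Equivalently, take A + A and drop any sum 2a that is achievable ONLY as a + a for a ∈ A (i.e. sums representable only with equal summands).
Enumerate pairs (a, a') with a < a' (symmetric, so each unordered pair gives one sum; this covers all a ≠ a'):
  -3 + 2 = -1
  -3 + 3 = 0
  -3 + 7 = 4
  -3 + 9 = 6
  -3 + 10 = 7
  2 + 3 = 5
  2 + 7 = 9
  2 + 9 = 11
  2 + 10 = 12
  3 + 7 = 10
  3 + 9 = 12
  3 + 10 = 13
  7 + 9 = 16
  7 + 10 = 17
  9 + 10 = 19
Collected distinct sums: {-1, 0, 4, 5, 6, 7, 9, 10, 11, 12, 13, 16, 17, 19}
|A +̂ A| = 14
(Reference bound: |A +̂ A| ≥ 2|A| - 3 for |A| ≥ 2, with |A| = 6 giving ≥ 9.)

|A +̂ A| = 14


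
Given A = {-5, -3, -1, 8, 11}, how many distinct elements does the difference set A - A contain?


A - A = {a - a' : a, a' ∈ A}; |A| = 5.
Bounds: 2|A|-1 ≤ |A - A| ≤ |A|² - |A| + 1, i.e. 9 ≤ |A - A| ≤ 21.
Note: 0 ∈ A - A always (from a - a). The set is symmetric: if d ∈ A - A then -d ∈ A - A.
Enumerate nonzero differences d = a - a' with a > a' (then include -d):
Positive differences: {2, 3, 4, 9, 11, 12, 13, 14, 16}
Full difference set: {0} ∪ (positive diffs) ∪ (negative diffs).
|A - A| = 1 + 2·9 = 19 (matches direct enumeration: 19).

|A - A| = 19


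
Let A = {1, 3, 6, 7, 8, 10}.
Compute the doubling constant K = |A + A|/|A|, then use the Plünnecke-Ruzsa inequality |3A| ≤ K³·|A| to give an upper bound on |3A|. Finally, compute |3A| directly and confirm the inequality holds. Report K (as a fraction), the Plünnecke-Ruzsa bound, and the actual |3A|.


|A| = 6.
Step 1: Compute A + A by enumerating all 36 pairs.
A + A = {2, 4, 6, 7, 8, 9, 10, 11, 12, 13, 14, 15, 16, 17, 18, 20}, so |A + A| = 16.
Step 2: Doubling constant K = |A + A|/|A| = 16/6 = 16/6 ≈ 2.6667.
Step 3: Plünnecke-Ruzsa gives |3A| ≤ K³·|A| = (2.6667)³ · 6 ≈ 113.7778.
Step 4: Compute 3A = A + A + A directly by enumerating all triples (a,b,c) ∈ A³; |3A| = 25.
Step 5: Check 25 ≤ 113.7778? Yes ✓.

K = 16/6, Plünnecke-Ruzsa bound K³|A| ≈ 113.7778, |3A| = 25, inequality holds.


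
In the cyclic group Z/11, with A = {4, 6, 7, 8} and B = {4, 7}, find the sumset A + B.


Work in Z/11Z: reduce every sum a + b modulo 11.
Enumerate all 8 pairs:
a = 4: 4+4=8, 4+7=0
a = 6: 6+4=10, 6+7=2
a = 7: 7+4=0, 7+7=3
a = 8: 8+4=1, 8+7=4
Distinct residues collected: {0, 1, 2, 3, 4, 8, 10}
|A + B| = 7 (out of 11 total residues).

A + B = {0, 1, 2, 3, 4, 8, 10}


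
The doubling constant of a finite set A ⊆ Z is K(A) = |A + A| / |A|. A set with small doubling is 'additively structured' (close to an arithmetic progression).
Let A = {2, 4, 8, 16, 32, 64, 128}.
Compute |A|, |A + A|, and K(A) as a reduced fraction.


|A| = 7.
Compute A + A by enumerating all 49 pairs.
A + A = {4, 6, 8, 10, 12, 16, 18, 20, 24, 32, 34, 36, 40, 48, 64, 66, 68, 72, 80, 96, 128, 130, 132, 136, 144, 160, 192, 256}, so |A + A| = 28.
K = |A + A| / |A| = 28/7 = 4/1 ≈ 4.0000.
Reference: AP of size 7 gives K = 13/7 ≈ 1.8571; a fully generic set of size 7 gives K ≈ 4.0000.

|A| = 7, |A + A| = 28, K = 28/7 = 4/1.


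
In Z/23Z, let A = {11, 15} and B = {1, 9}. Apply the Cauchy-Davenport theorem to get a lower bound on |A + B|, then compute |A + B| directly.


Cauchy-Davenport: |A + B| ≥ min(p, |A| + |B| - 1) for A, B nonempty in Z/pZ.
|A| = 2, |B| = 2, p = 23.
CD lower bound = min(23, 2 + 2 - 1) = min(23, 3) = 3.
Compute A + B mod 23 directly:
a = 11: 11+1=12, 11+9=20
a = 15: 15+1=16, 15+9=1
A + B = {1, 12, 16, 20}, so |A + B| = 4.
Verify: 4 ≥ 3? Yes ✓.

CD lower bound = 3, actual |A + B| = 4.


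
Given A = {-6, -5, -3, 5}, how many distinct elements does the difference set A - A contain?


A - A = {a - a' : a, a' ∈ A}; |A| = 4.
Bounds: 2|A|-1 ≤ |A - A| ≤ |A|² - |A| + 1, i.e. 7 ≤ |A - A| ≤ 13.
Note: 0 ∈ A - A always (from a - a). The set is symmetric: if d ∈ A - A then -d ∈ A - A.
Enumerate nonzero differences d = a - a' with a > a' (then include -d):
Positive differences: {1, 2, 3, 8, 10, 11}
Full difference set: {0} ∪ (positive diffs) ∪ (negative diffs).
|A - A| = 1 + 2·6 = 13 (matches direct enumeration: 13).

|A - A| = 13


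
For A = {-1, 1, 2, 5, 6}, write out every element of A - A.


A - A = {a - a' : a, a' ∈ A}.
Compute a - a' for each ordered pair (a, a'):
a = -1: -1--1=0, -1-1=-2, -1-2=-3, -1-5=-6, -1-6=-7
a = 1: 1--1=2, 1-1=0, 1-2=-1, 1-5=-4, 1-6=-5
a = 2: 2--1=3, 2-1=1, 2-2=0, 2-5=-3, 2-6=-4
a = 5: 5--1=6, 5-1=4, 5-2=3, 5-5=0, 5-6=-1
a = 6: 6--1=7, 6-1=5, 6-2=4, 6-5=1, 6-6=0
Collecting distinct values (and noting 0 appears from a-a):
A - A = {-7, -6, -5, -4, -3, -2, -1, 0, 1, 2, 3, 4, 5, 6, 7}
|A - A| = 15

A - A = {-7, -6, -5, -4, -3, -2, -1, 0, 1, 2, 3, 4, 5, 6, 7}


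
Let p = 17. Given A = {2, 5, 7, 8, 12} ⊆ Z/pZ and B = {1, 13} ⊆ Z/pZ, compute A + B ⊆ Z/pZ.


Work in Z/17Z: reduce every sum a + b modulo 17.
Enumerate all 10 pairs:
a = 2: 2+1=3, 2+13=15
a = 5: 5+1=6, 5+13=1
a = 7: 7+1=8, 7+13=3
a = 8: 8+1=9, 8+13=4
a = 12: 12+1=13, 12+13=8
Distinct residues collected: {1, 3, 4, 6, 8, 9, 13, 15}
|A + B| = 8 (out of 17 total residues).

A + B = {1, 3, 4, 6, 8, 9, 13, 15}


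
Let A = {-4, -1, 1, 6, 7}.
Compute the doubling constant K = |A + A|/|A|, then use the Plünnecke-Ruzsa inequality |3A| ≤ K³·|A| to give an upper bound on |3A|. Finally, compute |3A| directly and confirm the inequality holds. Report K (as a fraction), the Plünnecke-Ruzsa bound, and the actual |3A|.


|A| = 5.
Step 1: Compute A + A by enumerating all 25 pairs.
A + A = {-8, -5, -3, -2, 0, 2, 3, 5, 6, 7, 8, 12, 13, 14}, so |A + A| = 14.
Step 2: Doubling constant K = |A + A|/|A| = 14/5 = 14/5 ≈ 2.8000.
Step 3: Plünnecke-Ruzsa gives |3A| ≤ K³·|A| = (2.8000)³ · 5 ≈ 109.7600.
Step 4: Compute 3A = A + A + A directly by enumerating all triples (a,b,c) ∈ A³; |3A| = 27.
Step 5: Check 27 ≤ 109.7600? Yes ✓.

K = 14/5, Plünnecke-Ruzsa bound K³|A| ≈ 109.7600, |3A| = 27, inequality holds.


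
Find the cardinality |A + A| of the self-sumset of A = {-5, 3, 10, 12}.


A + A = {a + a' : a, a' ∈ A}; |A| = 4.
General bounds: 2|A| - 1 ≤ |A + A| ≤ |A|(|A|+1)/2, i.e. 7 ≤ |A + A| ≤ 10.
Lower bound 2|A|-1 is attained iff A is an arithmetic progression.
Enumerate sums a + a' for a ≤ a' (symmetric, so this suffices):
a = -5: -5+-5=-10, -5+3=-2, -5+10=5, -5+12=7
a = 3: 3+3=6, 3+10=13, 3+12=15
a = 10: 10+10=20, 10+12=22
a = 12: 12+12=24
Distinct sums: {-10, -2, 5, 6, 7, 13, 15, 20, 22, 24}
|A + A| = 10

|A + A| = 10


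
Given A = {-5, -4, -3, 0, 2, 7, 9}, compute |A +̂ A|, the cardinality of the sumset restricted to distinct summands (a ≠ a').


Restricted sumset: A +̂ A = {a + a' : a ∈ A, a' ∈ A, a ≠ a'}.
Equivalently, take A + A and drop any sum 2a that is achievable ONLY as a + a for a ∈ A (i.e. sums representable only with equal summands).
Enumerate pairs (a, a') with a < a' (symmetric, so each unordered pair gives one sum; this covers all a ≠ a'):
  -5 + -4 = -9
  -5 + -3 = -8
  -5 + 0 = -5
  -5 + 2 = -3
  -5 + 7 = 2
  -5 + 9 = 4
  -4 + -3 = -7
  -4 + 0 = -4
  -4 + 2 = -2
  -4 + 7 = 3
  -4 + 9 = 5
  -3 + 0 = -3
  -3 + 2 = -1
  -3 + 7 = 4
  -3 + 9 = 6
  0 + 2 = 2
  0 + 7 = 7
  0 + 9 = 9
  2 + 7 = 9
  2 + 9 = 11
  7 + 9 = 16
Collected distinct sums: {-9, -8, -7, -5, -4, -3, -2, -1, 2, 3, 4, 5, 6, 7, 9, 11, 16}
|A +̂ A| = 17
(Reference bound: |A +̂ A| ≥ 2|A| - 3 for |A| ≥ 2, with |A| = 7 giving ≥ 11.)

|A +̂ A| = 17
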